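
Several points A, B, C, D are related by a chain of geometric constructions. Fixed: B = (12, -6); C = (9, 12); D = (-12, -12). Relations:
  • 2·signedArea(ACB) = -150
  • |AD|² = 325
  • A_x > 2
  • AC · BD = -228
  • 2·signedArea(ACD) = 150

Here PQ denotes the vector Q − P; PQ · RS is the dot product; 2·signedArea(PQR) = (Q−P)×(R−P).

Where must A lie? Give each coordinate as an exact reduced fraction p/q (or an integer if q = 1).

1. A_x = 3  [AC · BD = -228 ∩ 2·signedArea(ACB) = -150]
2. A_y = -2  [AC · BD = -228 ∩ 2·signedArea(ACB) = -150]
   → A = (3, -2)

A = (3, -2)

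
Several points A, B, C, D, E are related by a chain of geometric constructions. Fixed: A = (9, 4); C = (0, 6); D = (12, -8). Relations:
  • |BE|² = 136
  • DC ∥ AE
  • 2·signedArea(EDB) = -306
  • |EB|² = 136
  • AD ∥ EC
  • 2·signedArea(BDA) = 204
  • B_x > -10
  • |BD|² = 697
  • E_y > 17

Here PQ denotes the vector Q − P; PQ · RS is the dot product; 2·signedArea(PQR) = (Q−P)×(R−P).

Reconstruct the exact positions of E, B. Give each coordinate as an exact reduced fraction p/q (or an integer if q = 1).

B = (-9, 8)
E = (-3, 18)

1. E_x = -3  [AD ∥ EC ∩ DC ∥ AE]
2. E_y = 18  [AD ∥ EC ∩ DC ∥ AE]
   → E = (-3, 18)
3. B_x = -9  [2·signedArea(BDA) = 204 ∩ 2·signedArea(EDB) = -306]
4. B_y = 8  [2·signedArea(BDA) = 204 ∩ 2·signedArea(EDB) = -306]
   → B = (-9, 8)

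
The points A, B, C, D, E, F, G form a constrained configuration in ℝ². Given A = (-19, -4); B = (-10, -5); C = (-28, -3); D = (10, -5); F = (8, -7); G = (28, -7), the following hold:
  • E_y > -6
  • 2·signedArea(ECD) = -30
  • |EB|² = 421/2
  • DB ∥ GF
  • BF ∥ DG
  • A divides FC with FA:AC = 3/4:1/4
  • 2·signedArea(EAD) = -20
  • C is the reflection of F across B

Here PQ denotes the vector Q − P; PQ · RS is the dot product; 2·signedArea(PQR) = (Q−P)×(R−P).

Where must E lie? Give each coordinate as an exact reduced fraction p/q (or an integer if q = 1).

1. E_x = 9/2  [2·signedArea(ECD) = -30 ∩ 2·signedArea(EAD) = -20]
2. E_y = -11/2  [2·signedArea(ECD) = -30 ∩ 2·signedArea(EAD) = -20]
   → E = (9/2, -11/2)

E = (9/2, -11/2)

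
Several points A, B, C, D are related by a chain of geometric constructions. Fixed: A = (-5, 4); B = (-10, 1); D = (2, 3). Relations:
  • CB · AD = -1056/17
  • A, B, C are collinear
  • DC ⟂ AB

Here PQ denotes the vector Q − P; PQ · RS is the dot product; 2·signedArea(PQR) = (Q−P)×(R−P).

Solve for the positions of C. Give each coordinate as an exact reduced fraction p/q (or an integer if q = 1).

1. C_x = -5/17  [A, B, C are collinear ∩ DC ⟂ AB]
2. C_y = 116/17  [A, B, C are collinear ∩ DC ⟂ AB]
   → C = (-5/17, 116/17)

C = (-5/17, 116/17)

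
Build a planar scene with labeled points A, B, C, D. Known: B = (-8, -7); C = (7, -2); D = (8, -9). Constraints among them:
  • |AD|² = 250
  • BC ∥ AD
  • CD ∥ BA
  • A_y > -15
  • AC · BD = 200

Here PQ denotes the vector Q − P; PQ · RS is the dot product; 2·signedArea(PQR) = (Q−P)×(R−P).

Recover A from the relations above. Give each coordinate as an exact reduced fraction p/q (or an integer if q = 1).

A = (-7, -14)

1. A_x = -7  [BC ∥ AD ∩ CD ∥ BA]
2. A_y = -14  [BC ∥ AD ∩ CD ∥ BA]
   → A = (-7, -14)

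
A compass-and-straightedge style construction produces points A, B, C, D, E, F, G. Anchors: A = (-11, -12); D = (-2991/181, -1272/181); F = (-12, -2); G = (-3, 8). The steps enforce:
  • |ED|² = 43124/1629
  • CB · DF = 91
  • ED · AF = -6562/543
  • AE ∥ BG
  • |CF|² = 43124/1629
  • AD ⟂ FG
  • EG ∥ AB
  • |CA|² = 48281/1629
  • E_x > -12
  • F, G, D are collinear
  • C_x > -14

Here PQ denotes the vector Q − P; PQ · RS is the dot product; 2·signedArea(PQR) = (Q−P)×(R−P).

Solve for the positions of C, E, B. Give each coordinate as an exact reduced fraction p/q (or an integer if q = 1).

B = (-7/3, 4/3)
C = (-7154/543, -3806/543)
E = (-35/3, -16/3)

1. E_x = -35/3  [line 1·x + -10·y + -125/3 = 0 ∩ |ED|² = 43124/1629]
2. E_y = -16/3  [line 1·x + -10·y + -125/3 = 0 ∩ |ED|² = 43124/1629]
   → E = (-35/3, -16/3)
3. B_x = -7/3  [AE ∥ BG ∩ EG ∥ AB]
4. B_y = 4/3  [AE ∥ BG ∩ EG ∥ AB]
   → B = (-7/3, 4/3)
5. C_x = -7154/543  [line -819/181·x + -910/181·y + -51506/543 = 0 ∩ |CF|² = 43124/1629]
6. C_y = -3806/543  [line -819/181·x + -910/181·y + -51506/543 = 0 ∩ |CF|² = 43124/1629]
   → C = (-7154/543, -3806/543)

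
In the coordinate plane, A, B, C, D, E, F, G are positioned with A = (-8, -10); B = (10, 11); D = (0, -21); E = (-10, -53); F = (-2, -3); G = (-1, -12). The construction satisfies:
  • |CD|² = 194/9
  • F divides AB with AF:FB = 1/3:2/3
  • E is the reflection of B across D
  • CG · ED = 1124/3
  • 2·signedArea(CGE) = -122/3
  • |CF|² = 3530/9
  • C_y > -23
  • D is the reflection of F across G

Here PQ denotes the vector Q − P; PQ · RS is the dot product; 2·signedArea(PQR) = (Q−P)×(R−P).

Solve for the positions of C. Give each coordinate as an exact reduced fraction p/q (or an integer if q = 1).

C = (-13/3, -68/3)

1. C_x = -13/3  [CG · ED = 1124/3 ∩ 2·signedArea(CGE) = -122/3]
2. C_y = -68/3  [CG · ED = 1124/3 ∩ 2·signedArea(CGE) = -122/3]
   → C = (-13/3, -68/3)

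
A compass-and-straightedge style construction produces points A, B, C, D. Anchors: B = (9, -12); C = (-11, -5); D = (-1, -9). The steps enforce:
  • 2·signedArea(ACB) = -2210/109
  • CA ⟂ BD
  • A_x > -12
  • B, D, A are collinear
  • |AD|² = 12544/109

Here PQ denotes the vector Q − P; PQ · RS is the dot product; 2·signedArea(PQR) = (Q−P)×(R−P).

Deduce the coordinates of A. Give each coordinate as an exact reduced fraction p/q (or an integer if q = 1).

A = (-1229/109, -645/109)

1. A_x = -1229/109  [B, D, A are collinear ∩ CA ⟂ BD]
2. A_y = -645/109  [B, D, A are collinear ∩ CA ⟂ BD]
   → A = (-1229/109, -645/109)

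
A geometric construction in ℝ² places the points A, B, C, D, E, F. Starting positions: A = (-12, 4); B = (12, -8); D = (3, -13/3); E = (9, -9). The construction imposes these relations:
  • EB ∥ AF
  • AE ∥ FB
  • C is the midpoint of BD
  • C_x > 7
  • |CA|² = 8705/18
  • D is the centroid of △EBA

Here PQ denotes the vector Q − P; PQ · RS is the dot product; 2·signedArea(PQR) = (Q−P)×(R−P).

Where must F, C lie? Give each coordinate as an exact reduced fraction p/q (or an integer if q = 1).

1. F_x = -9  [AE ∥ FB ∩ EB ∥ AF]
2. F_y = 5  [AE ∥ FB ∩ EB ∥ AF]
   → F = (-9, 5)
3. C_x = 15/2  [C is the midpoint of BD]
4. C_y = -37/6  [C is the midpoint of BD]
   → C = (15/2, -37/6)

C = (15/2, -37/6)
F = (-9, 5)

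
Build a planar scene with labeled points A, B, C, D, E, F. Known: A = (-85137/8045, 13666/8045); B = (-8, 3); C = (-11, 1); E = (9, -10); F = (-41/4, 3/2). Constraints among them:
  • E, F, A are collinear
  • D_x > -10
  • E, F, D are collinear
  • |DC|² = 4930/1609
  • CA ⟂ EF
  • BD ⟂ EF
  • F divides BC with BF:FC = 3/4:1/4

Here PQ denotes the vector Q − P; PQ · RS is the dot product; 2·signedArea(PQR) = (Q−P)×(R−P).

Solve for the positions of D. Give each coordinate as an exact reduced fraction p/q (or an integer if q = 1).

1. D_x = -74434/8045  [E, F, D are collinear ∩ BD ⟂ EF]
2. D_y = 7272/8045  [E, F, D are collinear ∩ BD ⟂ EF]
   → D = (-74434/8045, 7272/8045)

D = (-74434/8045, 7272/8045)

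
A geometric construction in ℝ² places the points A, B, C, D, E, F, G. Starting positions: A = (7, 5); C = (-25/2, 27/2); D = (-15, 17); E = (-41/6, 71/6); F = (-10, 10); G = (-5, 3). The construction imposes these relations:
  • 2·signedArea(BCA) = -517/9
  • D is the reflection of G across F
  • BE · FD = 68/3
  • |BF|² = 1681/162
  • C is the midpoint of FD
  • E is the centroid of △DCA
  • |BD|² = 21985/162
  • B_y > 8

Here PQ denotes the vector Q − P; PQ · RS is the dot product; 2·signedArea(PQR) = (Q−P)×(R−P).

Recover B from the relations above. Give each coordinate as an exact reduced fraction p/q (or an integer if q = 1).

1. B_x = -131/18  [BE · FD = 68/3 ∩ 2·signedArea(BCA) = -517/9]
2. B_y = 149/18  [BE · FD = 68/3 ∩ 2·signedArea(BCA) = -517/9]
   → B = (-131/18, 149/18)

B = (-131/18, 149/18)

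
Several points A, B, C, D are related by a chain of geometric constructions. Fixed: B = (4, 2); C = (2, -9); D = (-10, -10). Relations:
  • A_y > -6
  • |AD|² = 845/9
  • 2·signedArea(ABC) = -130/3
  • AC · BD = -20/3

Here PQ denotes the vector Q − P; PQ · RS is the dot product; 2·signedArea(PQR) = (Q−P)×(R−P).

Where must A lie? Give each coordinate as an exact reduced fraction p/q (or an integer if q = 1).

1. A_x = -4/3  [AC · BD = -20/3 ∩ 2·signedArea(ABC) = -130/3]
2. A_y = -17/3  [AC · BD = -20/3 ∩ 2·signedArea(ABC) = -130/3]
   → A = (-4/3, -17/3)

A = (-4/3, -17/3)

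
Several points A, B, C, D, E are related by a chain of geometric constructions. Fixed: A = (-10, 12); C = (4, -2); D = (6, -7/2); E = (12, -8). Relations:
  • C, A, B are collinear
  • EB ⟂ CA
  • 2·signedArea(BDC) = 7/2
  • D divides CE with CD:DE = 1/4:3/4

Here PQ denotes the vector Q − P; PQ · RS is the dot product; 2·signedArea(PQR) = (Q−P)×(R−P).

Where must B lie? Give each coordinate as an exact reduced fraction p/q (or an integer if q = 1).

1. B_x = 11  [C, A, B are collinear ∩ EB ⟂ CA]
2. B_y = -9  [C, A, B are collinear ∩ EB ⟂ CA]
   → B = (11, -9)

B = (11, -9)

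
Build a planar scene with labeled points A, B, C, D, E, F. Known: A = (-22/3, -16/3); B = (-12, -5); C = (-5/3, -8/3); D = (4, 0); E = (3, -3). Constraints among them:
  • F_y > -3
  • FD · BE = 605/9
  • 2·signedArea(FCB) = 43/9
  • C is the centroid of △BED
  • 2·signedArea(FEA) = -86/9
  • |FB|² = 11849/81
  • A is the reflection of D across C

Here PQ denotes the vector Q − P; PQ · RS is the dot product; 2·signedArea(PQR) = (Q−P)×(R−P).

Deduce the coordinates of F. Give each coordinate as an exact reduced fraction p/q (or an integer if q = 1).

1. F_x = -1/9  [2·signedArea(FEA) = -86/9 ∩ FD · BE = 605/9]
2. F_y = -25/9  [2·signedArea(FEA) = -86/9 ∩ FD · BE = 605/9]
   → F = (-1/9, -25/9)

F = (-1/9, -25/9)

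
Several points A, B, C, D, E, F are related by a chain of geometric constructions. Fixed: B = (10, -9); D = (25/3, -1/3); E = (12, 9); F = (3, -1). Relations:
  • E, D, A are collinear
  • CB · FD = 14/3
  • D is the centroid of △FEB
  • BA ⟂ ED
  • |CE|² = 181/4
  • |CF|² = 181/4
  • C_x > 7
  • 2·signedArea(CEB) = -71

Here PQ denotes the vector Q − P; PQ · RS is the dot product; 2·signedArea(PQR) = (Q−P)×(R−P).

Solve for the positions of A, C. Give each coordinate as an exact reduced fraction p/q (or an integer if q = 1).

1. A_x = 5074/905  [E, D, A are collinear ∩ BA ⟂ ED]
2. A_y = -6583/905  [E, D, A are collinear ∩ BA ⟂ ED]
   → A = (5074/905, -6583/905)
3. C_x = 15/2  [2·signedArea(CEB) = -71 ∩ CB · FD = 14/3]
4. C_y = 4  [2·signedArea(CEB) = -71 ∩ CB · FD = 14/3]
   → C = (15/2, 4)

A = (5074/905, -6583/905)
C = (15/2, 4)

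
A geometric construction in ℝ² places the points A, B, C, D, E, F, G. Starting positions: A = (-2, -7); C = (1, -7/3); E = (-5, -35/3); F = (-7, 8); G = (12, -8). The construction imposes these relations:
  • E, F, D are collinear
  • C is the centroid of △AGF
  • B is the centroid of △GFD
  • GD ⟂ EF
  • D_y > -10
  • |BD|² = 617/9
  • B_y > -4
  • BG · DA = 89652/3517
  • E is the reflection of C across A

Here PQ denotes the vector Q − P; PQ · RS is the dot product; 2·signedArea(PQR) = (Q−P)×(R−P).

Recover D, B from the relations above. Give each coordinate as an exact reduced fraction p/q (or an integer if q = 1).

B = (-686/10551, -34286/10551)
D = (-18271/3517, -34286/3517)

1. D_x = -18271/3517  [E, F, D are collinear ∩ GD ⟂ EF]
2. D_y = -34286/3517  [E, F, D are collinear ∩ GD ⟂ EF]
   → D = (-18271/3517, -34286/3517)
3. B_x = -686/10551  [B is the centroid of △GFD]
4. B_y = -34286/10551  [B is the centroid of △GFD]
   → B = (-686/10551, -34286/10551)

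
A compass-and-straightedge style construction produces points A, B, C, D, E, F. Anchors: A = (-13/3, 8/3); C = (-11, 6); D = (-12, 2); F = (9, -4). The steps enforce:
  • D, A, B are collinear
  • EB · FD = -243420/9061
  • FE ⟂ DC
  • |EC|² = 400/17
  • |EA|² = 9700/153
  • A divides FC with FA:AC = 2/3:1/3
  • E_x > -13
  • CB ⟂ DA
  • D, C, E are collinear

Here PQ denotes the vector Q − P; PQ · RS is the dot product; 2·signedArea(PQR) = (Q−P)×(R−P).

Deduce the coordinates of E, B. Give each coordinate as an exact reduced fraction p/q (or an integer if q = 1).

1. E_x = -207/17  [D, C, E are collinear ∩ FE ⟂ DC]
2. E_y = 22/17  [D, C, E are collinear ∩ FE ⟂ DC]
   → E = (-207/17, 22/17)
3. B_x = -5683/533  [D, A, B are collinear ∩ CB ⟂ DA]
4. B_y = 1128/533  [D, A, B are collinear ∩ CB ⟂ DA]
   → B = (-5683/533, 1128/533)

B = (-5683/533, 1128/533)
E = (-207/17, 22/17)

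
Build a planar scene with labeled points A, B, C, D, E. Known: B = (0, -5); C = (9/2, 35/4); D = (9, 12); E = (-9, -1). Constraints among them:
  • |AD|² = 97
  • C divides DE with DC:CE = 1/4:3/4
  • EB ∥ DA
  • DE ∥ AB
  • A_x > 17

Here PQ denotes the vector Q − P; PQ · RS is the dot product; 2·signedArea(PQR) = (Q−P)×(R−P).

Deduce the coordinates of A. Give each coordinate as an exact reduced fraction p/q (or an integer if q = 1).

A = (18, 8)

1. A_x = 18  [DE ∥ AB ∩ EB ∥ DA]
2. A_y = 8  [DE ∥ AB ∩ EB ∥ DA]
   → A = (18, 8)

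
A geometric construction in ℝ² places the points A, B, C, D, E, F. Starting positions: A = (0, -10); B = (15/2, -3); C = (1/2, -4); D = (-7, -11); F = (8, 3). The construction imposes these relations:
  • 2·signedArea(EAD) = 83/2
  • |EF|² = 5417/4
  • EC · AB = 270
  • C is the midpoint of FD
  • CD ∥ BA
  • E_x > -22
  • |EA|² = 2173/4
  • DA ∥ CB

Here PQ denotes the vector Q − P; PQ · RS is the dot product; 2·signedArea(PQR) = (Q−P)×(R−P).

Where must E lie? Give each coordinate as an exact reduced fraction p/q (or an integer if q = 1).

1. E_x = -43/2  [2·signedArea(EAD) = 83/2 ∩ EC · AB = 270]
2. E_y = -19  [2·signedArea(EAD) = 83/2 ∩ EC · AB = 270]
   → E = (-43/2, -19)

E = (-43/2, -19)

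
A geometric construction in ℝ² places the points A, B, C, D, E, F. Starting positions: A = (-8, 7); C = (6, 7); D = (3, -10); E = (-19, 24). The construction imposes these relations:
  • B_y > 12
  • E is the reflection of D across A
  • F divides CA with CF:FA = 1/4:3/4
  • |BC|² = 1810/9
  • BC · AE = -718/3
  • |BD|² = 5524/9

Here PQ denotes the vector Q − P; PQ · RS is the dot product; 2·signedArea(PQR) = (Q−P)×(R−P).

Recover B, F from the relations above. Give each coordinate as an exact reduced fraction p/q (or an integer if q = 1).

B = (-7, 38/3)
F = (5/2, 7)

1. B_x = -7  [line 11·x + -17·y + 877/3 = 0 ∩ |BD|² = 5524/9]
2. B_y = 38/3  [line 11·x + -17·y + 877/3 = 0 ∩ |BD|² = 5524/9]
   → B = (-7, 38/3)
3. F_x = 5/2  [F divides CA with CF:FA = 1/4:3/4]
4. F_y = 7  [F divides CA with CF:FA = 1/4:3/4]
   → F = (5/2, 7)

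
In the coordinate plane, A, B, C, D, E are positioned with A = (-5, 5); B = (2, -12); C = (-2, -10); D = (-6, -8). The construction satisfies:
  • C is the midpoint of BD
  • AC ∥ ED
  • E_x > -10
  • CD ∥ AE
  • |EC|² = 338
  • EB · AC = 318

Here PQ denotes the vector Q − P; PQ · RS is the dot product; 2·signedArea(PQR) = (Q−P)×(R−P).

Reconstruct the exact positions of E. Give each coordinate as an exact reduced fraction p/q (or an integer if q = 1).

1. E_x = -9  [AC ∥ ED ∩ CD ∥ AE]
2. E_y = 7  [AC ∥ ED ∩ CD ∥ AE]
   → E = (-9, 7)

E = (-9, 7)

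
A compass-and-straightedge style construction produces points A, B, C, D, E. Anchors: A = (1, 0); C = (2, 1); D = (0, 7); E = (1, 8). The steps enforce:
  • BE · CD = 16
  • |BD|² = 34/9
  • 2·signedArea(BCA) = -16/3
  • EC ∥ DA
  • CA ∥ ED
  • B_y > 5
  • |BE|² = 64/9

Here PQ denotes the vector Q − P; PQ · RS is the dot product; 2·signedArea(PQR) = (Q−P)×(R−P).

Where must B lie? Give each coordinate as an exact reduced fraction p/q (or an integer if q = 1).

B = (1, 16/3)

1. B_x = 1  [BE · CD = 16 ∩ 2·signedArea(BCA) = -16/3]
2. B_y = 16/3  [BE · CD = 16 ∩ 2·signedArea(BCA) = -16/3]
   → B = (1, 16/3)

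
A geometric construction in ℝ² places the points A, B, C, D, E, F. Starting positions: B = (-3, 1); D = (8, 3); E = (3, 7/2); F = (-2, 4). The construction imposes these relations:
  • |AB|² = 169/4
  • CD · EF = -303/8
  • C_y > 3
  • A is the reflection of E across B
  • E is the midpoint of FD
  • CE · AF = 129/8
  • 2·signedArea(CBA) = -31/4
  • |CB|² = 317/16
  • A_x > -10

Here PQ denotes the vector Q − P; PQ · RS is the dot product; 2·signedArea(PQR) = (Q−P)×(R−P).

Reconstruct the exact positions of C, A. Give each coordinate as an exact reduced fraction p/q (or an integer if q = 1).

A = (-9, -3/2)
C = (1/2, 15/4)

1. C_x = 1/2  [line 5·x + -1/2·y + -5/8 = 0 ∩ |CB|² = 317/16]
2. C_y = 15/4  [line 5·x + -1/2·y + -5/8 = 0 ∩ |CB|² = 317/16]
   → C = (1/2, 15/4)
3. A_x = -9  [CE · AF = 129/8 ∩ A is the reflection of E across B]
4. A_y = -3/2  [CE · AF = 129/8 ∩ A is the reflection of E across B]
   → A = (-9, -3/2)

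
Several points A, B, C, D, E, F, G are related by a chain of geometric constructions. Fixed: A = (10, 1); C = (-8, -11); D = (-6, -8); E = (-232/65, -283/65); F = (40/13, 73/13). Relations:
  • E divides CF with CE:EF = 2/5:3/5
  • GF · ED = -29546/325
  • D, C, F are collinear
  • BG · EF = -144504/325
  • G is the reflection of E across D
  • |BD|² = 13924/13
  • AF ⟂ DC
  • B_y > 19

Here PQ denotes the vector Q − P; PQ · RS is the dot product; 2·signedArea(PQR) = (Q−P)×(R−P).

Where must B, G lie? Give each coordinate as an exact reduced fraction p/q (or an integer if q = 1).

1. G_x = -548/65  [G is the reflection of E across D]
2. G_y = -757/65  [G is the reflection of E across D]
   → G = (-548/65, -757/65)
3. B_x = 158/13  [line -432/65·x + -648/65·y + 17712/65 = 0 ∩ |BD|² = 13924/13]
4. B_y = 250/13  [line -432/65·x + -648/65·y + 17712/65 = 0 ∩ |BD|² = 13924/13]
   → B = (158/13, 250/13)

B = (158/13, 250/13)
G = (-548/65, -757/65)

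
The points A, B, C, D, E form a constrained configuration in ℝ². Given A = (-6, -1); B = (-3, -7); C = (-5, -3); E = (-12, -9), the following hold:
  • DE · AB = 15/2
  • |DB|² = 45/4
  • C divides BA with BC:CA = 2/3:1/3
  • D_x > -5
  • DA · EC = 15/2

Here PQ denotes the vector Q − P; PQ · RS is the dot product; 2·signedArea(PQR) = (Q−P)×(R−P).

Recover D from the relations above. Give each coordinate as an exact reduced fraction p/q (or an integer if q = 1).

D = (-9/2, -4)

1. D_x = -9/2  [DE · AB = 15/2 ∩ DA · EC = 15/2]
2. D_y = -4  [DE · AB = 15/2 ∩ DA · EC = 15/2]
   → D = (-9/2, -4)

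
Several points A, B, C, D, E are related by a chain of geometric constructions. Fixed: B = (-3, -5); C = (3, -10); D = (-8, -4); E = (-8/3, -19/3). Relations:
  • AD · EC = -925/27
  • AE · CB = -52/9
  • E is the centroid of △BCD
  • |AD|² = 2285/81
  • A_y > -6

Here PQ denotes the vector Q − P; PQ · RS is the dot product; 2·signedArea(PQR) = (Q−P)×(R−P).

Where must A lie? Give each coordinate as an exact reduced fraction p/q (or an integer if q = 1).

1. A_x = -26/9  [AD · EC = -925/27 ∩ AE · CB = -52/9]
2. A_y = -49/9  [AD · EC = -925/27 ∩ AE · CB = -52/9]
   → A = (-26/9, -49/9)

A = (-26/9, -49/9)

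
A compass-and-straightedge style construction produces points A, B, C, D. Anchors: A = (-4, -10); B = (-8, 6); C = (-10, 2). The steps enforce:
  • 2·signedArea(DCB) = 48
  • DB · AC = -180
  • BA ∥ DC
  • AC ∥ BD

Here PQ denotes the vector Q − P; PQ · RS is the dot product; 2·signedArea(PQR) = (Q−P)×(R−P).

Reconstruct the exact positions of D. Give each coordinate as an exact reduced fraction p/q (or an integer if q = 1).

D = (-14, 18)

1. D_x = -14  [BA ∥ DC ∩ AC ∥ BD]
2. D_y = 18  [BA ∥ DC ∩ AC ∥ BD]
   → D = (-14, 18)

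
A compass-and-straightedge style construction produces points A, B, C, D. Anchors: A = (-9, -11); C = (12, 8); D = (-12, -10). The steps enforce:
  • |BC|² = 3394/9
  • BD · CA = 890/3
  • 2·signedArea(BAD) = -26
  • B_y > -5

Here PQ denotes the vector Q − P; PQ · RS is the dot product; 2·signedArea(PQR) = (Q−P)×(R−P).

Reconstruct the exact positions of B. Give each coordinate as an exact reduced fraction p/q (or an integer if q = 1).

B = (-3, -13/3)

1. B_x = -3  [BD · CA = 890/3 ∩ 2·signedArea(BAD) = -26]
2. B_y = -13/3  [BD · CA = 890/3 ∩ 2·signedArea(BAD) = -26]
   → B = (-3, -13/3)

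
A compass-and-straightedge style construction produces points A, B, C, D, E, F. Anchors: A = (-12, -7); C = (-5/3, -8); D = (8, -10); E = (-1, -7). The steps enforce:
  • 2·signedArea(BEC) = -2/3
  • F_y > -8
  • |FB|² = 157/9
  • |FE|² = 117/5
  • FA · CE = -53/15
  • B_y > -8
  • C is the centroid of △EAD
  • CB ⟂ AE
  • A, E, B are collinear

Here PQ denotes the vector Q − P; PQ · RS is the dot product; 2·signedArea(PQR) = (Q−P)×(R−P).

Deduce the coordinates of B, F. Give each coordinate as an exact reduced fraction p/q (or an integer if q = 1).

1. B_x = -5/3  [A, E, B are collinear ∩ CB ⟂ AE]
2. B_y = -7  [A, E, B are collinear ∩ CB ⟂ AE]
   → B = (-5/3, -7)
3. F_x = -29/5  [line -2/3·x + -1·y + -172/15 = 0 ∩ |FB|² = 157/9]
4. F_y = -38/5  [line -2/3·x + -1·y + -172/15 = 0 ∩ |FB|² = 157/9]
   → F = (-29/5, -38/5)

B = (-5/3, -7)
F = (-29/5, -38/5)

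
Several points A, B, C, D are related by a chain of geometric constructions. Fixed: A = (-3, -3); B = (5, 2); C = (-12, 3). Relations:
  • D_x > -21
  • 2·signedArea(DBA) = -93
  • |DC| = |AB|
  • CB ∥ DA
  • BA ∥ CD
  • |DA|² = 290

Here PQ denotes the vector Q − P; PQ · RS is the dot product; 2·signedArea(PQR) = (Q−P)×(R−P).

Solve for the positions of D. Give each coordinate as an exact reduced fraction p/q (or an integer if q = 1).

1. D_x = -20  [CB ∥ DA ∩ BA ∥ CD]
2. D_y = -2  [CB ∥ DA ∩ BA ∥ CD]
   → D = (-20, -2)

D = (-20, -2)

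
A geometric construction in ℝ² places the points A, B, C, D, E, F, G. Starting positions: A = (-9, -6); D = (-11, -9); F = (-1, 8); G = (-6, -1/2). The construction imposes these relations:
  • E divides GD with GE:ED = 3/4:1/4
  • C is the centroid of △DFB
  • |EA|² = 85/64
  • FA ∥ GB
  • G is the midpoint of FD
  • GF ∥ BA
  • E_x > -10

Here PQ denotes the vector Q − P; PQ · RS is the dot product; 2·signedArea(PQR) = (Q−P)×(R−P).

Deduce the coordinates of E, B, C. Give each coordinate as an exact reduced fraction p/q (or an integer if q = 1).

B = (-14, -29/2)
C = (-26/3, -31/6)
E = (-39/4, -55/8)

1. E_x = -39/4  [E divides GD with GE:ED = 3/4:1/4]
2. E_y = -55/8  [E divides GD with GE:ED = 3/4:1/4]
   → E = (-39/4, -55/8)
3. B_x = -14  [GF ∥ BA ∩ FA ∥ GB]
4. B_y = -29/2  [GF ∥ BA ∩ FA ∥ GB]
   → B = (-14, -29/2)
5. C_x = -26/3  [C is the centroid of △DFB]
6. C_y = -31/6  [C is the centroid of △DFB]
   → C = (-26/3, -31/6)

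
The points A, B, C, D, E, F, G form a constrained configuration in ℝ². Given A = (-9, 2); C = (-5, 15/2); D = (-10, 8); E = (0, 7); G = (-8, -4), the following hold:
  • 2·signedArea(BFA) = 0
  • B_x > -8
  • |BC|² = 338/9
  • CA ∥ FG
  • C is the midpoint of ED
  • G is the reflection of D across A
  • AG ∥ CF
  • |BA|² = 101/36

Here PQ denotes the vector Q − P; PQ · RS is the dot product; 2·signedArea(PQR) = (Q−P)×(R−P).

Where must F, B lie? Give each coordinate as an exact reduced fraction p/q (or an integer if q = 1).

B = (-22/3, 11/6)
F = (-4, 3/2)

1. F_x = -4  [CA ∥ FG ∩ AG ∥ CF]
2. F_y = 3/2  [CA ∥ FG ∩ AG ∥ CF]
   → F = (-4, 3/2)
3. B_x = -22/3  [line -1/2·x + -5·y + 11/2 = 0 ∩ |BA|² = 101/36]
4. B_y = 11/6  [line -1/2·x + -5·y + 11/2 = 0 ∩ |BA|² = 101/36]
   → B = (-22/3, 11/6)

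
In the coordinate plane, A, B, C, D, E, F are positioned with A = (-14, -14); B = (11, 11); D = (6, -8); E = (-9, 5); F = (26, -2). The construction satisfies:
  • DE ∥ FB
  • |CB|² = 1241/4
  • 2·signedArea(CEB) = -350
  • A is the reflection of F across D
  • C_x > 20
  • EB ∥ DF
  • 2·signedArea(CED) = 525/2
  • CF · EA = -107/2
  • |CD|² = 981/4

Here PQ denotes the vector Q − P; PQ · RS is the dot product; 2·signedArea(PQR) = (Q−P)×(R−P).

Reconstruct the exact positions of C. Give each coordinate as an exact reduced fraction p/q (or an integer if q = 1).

C = (21, -7/2)

1. C_x = 21  [CF · EA = -107/2 ∩ 2·signedArea(CEB) = -350]
2. C_y = -7/2  [CF · EA = -107/2 ∩ 2·signedArea(CEB) = -350]
   → C = (21, -7/2)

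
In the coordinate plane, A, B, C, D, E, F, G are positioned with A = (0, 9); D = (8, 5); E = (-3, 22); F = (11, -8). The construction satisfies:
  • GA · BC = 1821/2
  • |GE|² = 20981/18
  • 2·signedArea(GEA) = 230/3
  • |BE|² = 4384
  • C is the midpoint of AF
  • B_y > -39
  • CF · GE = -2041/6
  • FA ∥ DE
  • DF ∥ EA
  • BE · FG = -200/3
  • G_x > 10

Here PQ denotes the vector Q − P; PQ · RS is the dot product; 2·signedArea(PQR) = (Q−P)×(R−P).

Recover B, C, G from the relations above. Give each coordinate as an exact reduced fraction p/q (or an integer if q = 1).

1. C_x = 11/2  [C is the midpoint of AF]
2. C_y = 1/2  [C is the midpoint of AF]
   → C = (11/2, 1/2)
3. G_x = 61/6  [2·signedArea(GEA) = 230/3 ∩ CF · GE = -2041/6]
4. G_y = -19/2  [2·signedArea(GEA) = 230/3 ∩ CF · GE = -2041/6]
   → G = (61/6, -19/2)
5. B_x = 25  [BE · FG = -200/3 ∩ GA · BC = 1821/2]
6. B_y = -38  [BE · FG = -200/3 ∩ GA · BC = 1821/2]
   → B = (25, -38)

B = (25, -38)
C = (11/2, 1/2)
G = (61/6, -19/2)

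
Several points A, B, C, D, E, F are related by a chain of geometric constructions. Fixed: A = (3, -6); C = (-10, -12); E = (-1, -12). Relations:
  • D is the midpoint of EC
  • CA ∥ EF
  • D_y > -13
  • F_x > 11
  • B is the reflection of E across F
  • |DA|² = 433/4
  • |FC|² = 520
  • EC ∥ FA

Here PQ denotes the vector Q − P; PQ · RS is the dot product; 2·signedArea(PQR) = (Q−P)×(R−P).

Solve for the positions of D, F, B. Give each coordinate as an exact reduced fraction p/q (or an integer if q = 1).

B = (25, 0)
D = (-11/2, -12)
F = (12, -6)

1. D_x = -11/2  [D is the midpoint of EC]
2. D_y = -12  [D is the midpoint of EC]
   → D = (-11/2, -12)
3. F_x = 12  [EC ∥ FA ∩ CA ∥ EF]
4. F_y = -6  [EC ∥ FA ∩ CA ∥ EF]
   → F = (12, -6)
5. B_x = 25  [B is the reflection of E across F]
6. B_y = 0  [B is the reflection of E across F]
   → B = (25, 0)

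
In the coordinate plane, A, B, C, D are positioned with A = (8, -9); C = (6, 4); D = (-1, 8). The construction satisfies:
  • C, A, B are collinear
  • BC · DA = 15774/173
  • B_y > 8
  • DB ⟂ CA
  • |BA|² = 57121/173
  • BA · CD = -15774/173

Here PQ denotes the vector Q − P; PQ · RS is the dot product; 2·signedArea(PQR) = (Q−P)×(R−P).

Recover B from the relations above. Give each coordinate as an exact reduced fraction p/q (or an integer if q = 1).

1. B_x = 906/173  [C, A, B are collinear ∩ DB ⟂ CA]
2. B_y = 1550/173  [C, A, B are collinear ∩ DB ⟂ CA]
   → B = (906/173, 1550/173)

B = (906/173, 1550/173)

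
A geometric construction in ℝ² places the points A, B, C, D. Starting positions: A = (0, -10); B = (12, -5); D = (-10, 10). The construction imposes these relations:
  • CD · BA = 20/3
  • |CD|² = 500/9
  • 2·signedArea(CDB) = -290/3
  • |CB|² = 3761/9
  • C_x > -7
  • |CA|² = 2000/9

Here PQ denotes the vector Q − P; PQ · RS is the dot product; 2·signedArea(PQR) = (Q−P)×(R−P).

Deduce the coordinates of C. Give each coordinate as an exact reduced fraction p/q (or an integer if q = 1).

1. C_x = -20/3  [2·signedArea(CDB) = -290/3 ∩ CD · BA = 20/3]
2. C_y = 10/3  [2·signedArea(CDB) = -290/3 ∩ CD · BA = 20/3]
   → C = (-20/3, 10/3)

C = (-20/3, 10/3)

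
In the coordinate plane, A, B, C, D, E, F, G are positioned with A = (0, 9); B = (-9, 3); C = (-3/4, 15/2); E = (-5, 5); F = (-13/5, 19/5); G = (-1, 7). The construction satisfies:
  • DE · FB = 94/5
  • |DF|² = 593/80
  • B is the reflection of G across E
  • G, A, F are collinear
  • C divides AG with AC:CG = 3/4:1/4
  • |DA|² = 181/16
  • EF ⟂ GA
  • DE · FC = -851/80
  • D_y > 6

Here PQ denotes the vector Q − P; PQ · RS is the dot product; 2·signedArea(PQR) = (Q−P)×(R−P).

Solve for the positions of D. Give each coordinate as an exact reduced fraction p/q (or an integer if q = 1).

1. D_x = -9/4  [DE · FC = -851/80 ∩ DE · FB = 94/5]
2. D_y = 13/2  [DE · FC = -851/80 ∩ DE · FB = 94/5]
   → D = (-9/4, 13/2)

D = (-9/4, 13/2)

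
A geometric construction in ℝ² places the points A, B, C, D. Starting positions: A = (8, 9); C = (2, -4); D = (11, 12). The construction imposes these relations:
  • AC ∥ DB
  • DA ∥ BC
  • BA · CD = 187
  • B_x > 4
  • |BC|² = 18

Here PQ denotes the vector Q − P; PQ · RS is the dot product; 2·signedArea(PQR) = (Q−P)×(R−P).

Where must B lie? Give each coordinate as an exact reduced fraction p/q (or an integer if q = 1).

B = (5, -1)

1. B_x = 5  [DA ∥ BC ∩ AC ∥ DB]
2. B_y = -1  [DA ∥ BC ∩ AC ∥ DB]
   → B = (5, -1)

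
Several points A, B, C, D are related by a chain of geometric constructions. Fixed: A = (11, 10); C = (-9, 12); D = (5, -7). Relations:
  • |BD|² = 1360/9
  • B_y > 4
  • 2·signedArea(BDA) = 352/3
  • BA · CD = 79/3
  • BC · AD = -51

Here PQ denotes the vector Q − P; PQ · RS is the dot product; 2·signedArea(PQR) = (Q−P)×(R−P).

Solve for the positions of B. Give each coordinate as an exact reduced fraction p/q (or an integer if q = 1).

B = (7/3, 5)

1. B_x = 7/3  [BC · AD = -51 ∩ 2·signedArea(BDA) = 352/3]
2. B_y = 5  [BC · AD = -51 ∩ 2·signedArea(BDA) = 352/3]
   → B = (7/3, 5)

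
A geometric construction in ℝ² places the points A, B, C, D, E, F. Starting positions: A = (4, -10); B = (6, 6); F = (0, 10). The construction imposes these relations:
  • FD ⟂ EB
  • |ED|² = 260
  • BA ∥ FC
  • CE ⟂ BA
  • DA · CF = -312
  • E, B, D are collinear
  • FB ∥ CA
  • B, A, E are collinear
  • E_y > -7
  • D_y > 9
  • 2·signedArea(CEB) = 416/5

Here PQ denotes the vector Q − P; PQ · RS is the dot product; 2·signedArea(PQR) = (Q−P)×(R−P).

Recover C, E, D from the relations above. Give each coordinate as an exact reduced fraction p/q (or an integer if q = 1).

C = (-2, -6)
D = (32/5, 46/5)
E = (22/5, -34/5)

1. C_x = -2  [FB ∥ CA ∩ BA ∥ FC]
2. C_y = -6  [FB ∥ CA ∩ BA ∥ FC]
   → C = (-2, -6)
3. E_x = 22/5  [B, A, E are collinear ∩ CE ⟂ BA]
4. E_y = -34/5  [B, A, E are collinear ∩ CE ⟂ BA]
   → E = (22/5, -34/5)
5. D_x = 32/5  [E, B, D are collinear ∩ FD ⟂ EB]
6. D_y = 46/5  [E, B, D are collinear ∩ FD ⟂ EB]
   → D = (32/5, 46/5)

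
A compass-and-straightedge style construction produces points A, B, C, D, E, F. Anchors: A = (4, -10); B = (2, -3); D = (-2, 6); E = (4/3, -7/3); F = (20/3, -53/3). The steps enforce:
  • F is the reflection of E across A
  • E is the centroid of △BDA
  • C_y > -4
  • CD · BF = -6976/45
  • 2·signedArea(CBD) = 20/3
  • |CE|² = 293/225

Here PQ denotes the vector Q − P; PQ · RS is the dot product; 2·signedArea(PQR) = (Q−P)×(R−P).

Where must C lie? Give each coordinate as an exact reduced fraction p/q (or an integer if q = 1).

C = (22/15, -52/15)

1. C_x = 22/15  [2·signedArea(CBD) = 20/3 ∩ CD · BF = -6976/45]
2. C_y = -52/15  [2·signedArea(CBD) = 20/3 ∩ CD · BF = -6976/45]
   → C = (22/15, -52/15)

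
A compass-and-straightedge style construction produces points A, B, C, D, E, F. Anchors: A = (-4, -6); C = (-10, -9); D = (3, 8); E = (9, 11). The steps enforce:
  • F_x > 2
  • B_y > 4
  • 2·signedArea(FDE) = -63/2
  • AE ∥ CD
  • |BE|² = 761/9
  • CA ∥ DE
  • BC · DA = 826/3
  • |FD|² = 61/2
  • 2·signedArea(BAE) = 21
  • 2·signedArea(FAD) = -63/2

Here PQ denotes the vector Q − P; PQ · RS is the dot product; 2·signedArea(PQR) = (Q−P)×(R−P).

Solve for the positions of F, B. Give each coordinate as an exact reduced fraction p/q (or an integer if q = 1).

B = (8/3, 13/3)
F = (5/2, 5/2)

1. F_x = 5/2  [2·signedArea(FAD) = -63/2 ∩ 2·signedArea(FDE) = -63/2]
2. F_y = 5/2  [2·signedArea(FAD) = -63/2 ∩ 2·signedArea(FDE) = -63/2]
   → F = (5/2, 5/2)
3. B_x = 8/3  [2·signedArea(BAE) = 21 ∩ BC · DA = 826/3]
4. B_y = 13/3  [2·signedArea(BAE) = 21 ∩ BC · DA = 826/3]
   → B = (8/3, 13/3)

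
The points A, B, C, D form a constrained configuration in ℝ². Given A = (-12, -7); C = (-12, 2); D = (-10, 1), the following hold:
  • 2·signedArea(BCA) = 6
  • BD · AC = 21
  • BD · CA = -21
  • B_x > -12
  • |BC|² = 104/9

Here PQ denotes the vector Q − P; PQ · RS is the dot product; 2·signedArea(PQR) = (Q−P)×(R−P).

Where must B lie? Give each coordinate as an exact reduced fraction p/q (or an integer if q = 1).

1. B_x = -34/3  [2·signedArea(BCA) = 6 ∩ BD · AC = 21]
2. B_y = -4/3  [2·signedArea(BCA) = 6 ∩ BD · AC = 21]
   → B = (-34/3, -4/3)

B = (-34/3, -4/3)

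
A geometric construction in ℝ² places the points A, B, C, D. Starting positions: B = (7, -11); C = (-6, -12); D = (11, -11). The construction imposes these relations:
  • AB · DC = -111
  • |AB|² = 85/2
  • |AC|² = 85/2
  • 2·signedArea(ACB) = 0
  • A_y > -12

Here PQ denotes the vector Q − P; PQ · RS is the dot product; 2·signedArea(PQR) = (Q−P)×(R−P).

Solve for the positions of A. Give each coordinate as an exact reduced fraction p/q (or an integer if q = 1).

A = (1/2, -23/2)

1. A_x = 1/2  [2·signedArea(ACB) = 0 ∩ AB · DC = -111]
2. A_y = -23/2  [2·signedArea(ACB) = 0 ∩ AB · DC = -111]
   → A = (1/2, -23/2)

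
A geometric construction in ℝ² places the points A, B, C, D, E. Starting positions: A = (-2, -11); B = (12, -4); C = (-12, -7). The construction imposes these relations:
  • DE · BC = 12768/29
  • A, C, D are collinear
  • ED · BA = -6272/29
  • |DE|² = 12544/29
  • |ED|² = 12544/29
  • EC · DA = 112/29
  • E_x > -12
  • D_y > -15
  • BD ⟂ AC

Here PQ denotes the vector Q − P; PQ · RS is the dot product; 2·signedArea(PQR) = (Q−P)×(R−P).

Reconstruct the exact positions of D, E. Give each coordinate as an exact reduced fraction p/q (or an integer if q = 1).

D = (222/29, -431/29)
E = (-338/29, -207/29)

1. D_x = 222/29  [A, C, D are collinear ∩ BD ⟂ AC]
2. D_y = -431/29  [A, C, D are collinear ∩ BD ⟂ AC]
   → D = (222/29, -431/29)
3. E_x = -338/29  [EC · DA = 112/29 ∩ ED · BA = -6272/29]
4. E_y = -207/29  [EC · DA = 112/29 ∩ ED · BA = -6272/29]
   → E = (-338/29, -207/29)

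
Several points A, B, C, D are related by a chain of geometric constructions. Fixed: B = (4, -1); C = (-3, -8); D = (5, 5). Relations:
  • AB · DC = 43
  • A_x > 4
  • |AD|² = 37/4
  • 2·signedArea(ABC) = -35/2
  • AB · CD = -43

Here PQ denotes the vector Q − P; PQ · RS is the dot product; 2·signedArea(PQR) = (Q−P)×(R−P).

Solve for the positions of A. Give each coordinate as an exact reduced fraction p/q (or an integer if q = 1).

1. A_x = 9/2  [2·signedArea(ABC) = -35/2 ∩ AB · CD = -43]
2. A_y = 2  [2·signedArea(ABC) = -35/2 ∩ AB · CD = -43]
   → A = (9/2, 2)

A = (9/2, 2)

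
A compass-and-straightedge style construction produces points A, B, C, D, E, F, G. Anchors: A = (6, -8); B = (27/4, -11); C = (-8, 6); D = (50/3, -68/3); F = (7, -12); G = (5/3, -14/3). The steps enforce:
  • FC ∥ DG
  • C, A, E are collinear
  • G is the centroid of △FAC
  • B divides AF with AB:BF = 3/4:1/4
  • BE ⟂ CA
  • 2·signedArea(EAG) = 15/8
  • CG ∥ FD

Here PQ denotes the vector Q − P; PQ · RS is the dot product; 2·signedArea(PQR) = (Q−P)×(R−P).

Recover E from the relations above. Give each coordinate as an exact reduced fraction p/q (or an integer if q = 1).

E = (63/8, -79/8)

1. E_x = 63/8  [C, A, E are collinear ∩ BE ⟂ CA]
2. E_y = -79/8  [C, A, E are collinear ∩ BE ⟂ CA]
   → E = (63/8, -79/8)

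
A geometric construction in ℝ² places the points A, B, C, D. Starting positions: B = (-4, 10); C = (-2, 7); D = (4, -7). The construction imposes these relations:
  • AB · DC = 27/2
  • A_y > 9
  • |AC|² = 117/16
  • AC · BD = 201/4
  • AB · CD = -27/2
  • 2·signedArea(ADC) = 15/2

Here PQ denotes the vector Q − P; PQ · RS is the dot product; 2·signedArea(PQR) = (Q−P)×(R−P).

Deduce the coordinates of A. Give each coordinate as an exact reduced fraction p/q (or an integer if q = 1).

1. A_x = -7/2  [AB · CD = -27/2 ∩ AC · BD = 201/4]
2. A_y = 37/4  [AB · CD = -27/2 ∩ AC · BD = 201/4]
   → A = (-7/2, 37/4)

A = (-7/2, 37/4)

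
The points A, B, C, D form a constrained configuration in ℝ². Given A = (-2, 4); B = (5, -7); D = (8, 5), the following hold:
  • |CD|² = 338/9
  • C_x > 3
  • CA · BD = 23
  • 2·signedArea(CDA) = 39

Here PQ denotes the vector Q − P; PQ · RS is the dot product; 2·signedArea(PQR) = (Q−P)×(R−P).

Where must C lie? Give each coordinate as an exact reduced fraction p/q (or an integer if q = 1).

C = (11/3, 2/3)

1. C_x = 11/3  [CA · BD = 23 ∩ 2·signedArea(CDA) = 39]
2. C_y = 2/3  [CA · BD = 23 ∩ 2·signedArea(CDA) = 39]
   → C = (11/3, 2/3)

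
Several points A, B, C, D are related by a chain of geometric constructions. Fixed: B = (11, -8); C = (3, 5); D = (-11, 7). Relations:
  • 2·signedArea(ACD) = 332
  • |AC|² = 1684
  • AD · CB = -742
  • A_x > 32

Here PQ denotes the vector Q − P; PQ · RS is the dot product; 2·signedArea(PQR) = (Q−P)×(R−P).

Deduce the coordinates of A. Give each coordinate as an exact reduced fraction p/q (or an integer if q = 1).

A = (33, -23)

1. A_x = 33  [2·signedArea(ACD) = 332 ∩ AD · CB = -742]
2. A_y = -23  [2·signedArea(ACD) = 332 ∩ AD · CB = -742]
   → A = (33, -23)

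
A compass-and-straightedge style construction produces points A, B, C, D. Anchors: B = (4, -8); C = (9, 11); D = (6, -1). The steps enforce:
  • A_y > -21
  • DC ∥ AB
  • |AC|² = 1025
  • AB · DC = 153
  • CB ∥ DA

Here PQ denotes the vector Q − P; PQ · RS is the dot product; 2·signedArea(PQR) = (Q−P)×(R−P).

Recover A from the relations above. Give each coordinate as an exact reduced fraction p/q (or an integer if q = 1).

1. A_x = 1  [DC ∥ AB ∩ CB ∥ DA]
2. A_y = -20  [DC ∥ AB ∩ CB ∥ DA]
   → A = (1, -20)

A = (1, -20)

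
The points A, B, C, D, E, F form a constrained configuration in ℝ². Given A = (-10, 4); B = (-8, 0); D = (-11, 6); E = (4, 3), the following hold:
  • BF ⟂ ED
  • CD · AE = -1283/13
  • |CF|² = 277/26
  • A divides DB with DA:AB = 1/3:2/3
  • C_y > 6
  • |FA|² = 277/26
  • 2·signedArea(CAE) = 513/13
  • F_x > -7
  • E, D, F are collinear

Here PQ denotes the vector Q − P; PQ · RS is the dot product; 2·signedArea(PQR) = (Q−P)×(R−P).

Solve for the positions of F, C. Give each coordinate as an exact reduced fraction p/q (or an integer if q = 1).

C = (-51/13, 83/13)
F = (-181/26, 135/26)

1. F_x = -181/26  [E, D, F are collinear ∩ BF ⟂ ED]
2. F_y = 135/26  [E, D, F are collinear ∩ BF ⟂ ED]
   → F = (-181/26, 135/26)
3. C_x = -51/13  [2·signedArea(CAE) = 513/13 ∩ CD · AE = -1283/13]
4. C_y = 83/13  [2·signedArea(CAE) = 513/13 ∩ CD · AE = -1283/13]
   → C = (-51/13, 83/13)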